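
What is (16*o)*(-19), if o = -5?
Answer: 1520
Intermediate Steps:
(16*o)*(-19) = (16*(-5))*(-19) = -80*(-19) = 1520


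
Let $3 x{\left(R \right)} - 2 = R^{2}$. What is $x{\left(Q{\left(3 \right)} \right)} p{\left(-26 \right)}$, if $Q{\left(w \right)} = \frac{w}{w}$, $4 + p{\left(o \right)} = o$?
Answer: $-30$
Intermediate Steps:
$p{\left(o \right)} = -4 + o$
$Q{\left(w \right)} = 1$
$x{\left(R \right)} = \frac{2}{3} + \frac{R^{2}}{3}$
$x{\left(Q{\left(3 \right)} \right)} p{\left(-26 \right)} = \left(\frac{2}{3} + \frac{1^{2}}{3}\right) \left(-4 - 26\right) = \left(\frac{2}{3} + \frac{1}{3} \cdot 1\right) \left(-30\right) = \left(\frac{2}{3} + \frac{1}{3}\right) \left(-30\right) = 1 \left(-30\right) = -30$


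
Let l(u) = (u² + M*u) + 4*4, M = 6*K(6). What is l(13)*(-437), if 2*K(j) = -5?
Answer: 4370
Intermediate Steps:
K(j) = -5/2 (K(j) = (½)*(-5) = -5/2)
M = -15 (M = 6*(-5/2) = -15)
l(u) = 16 + u² - 15*u (l(u) = (u² - 15*u) + 4*4 = (u² - 15*u) + 16 = 16 + u² - 15*u)
l(13)*(-437) = (16 + 13² - 15*13)*(-437) = (16 + 169 - 195)*(-437) = -10*(-437) = 4370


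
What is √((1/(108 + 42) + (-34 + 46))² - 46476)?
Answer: I*√1042466399/150 ≈ 215.25*I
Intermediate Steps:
√((1/(108 + 42) + (-34 + 46))² - 46476) = √((1/150 + 12)² - 46476) = √((1801/150)² - 46476) = √(3243601/22500 - 46476) = √(-1042466399/22500) = I*√1042466399/150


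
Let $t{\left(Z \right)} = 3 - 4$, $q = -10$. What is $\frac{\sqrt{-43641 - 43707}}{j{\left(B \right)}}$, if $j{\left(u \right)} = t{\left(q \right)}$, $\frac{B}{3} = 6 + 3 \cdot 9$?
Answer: $- 2 i \sqrt{21837} \approx - 295.55 i$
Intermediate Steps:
$B = 99$ ($B = 3 \left(6 + 3 \cdot 9\right) = 3 \left(6 + 27\right) = 3 \cdot 33 = 99$)
$t{\left(Z \right)} = -1$ ($t{\left(Z \right)} = 3 - 4 = -1$)
$j{\left(u \right)} = -1$
$\frac{\sqrt{-43641 - 43707}}{j{\left(B \right)}} = \frac{\sqrt{-43641 - 43707}}{-1} = \sqrt{-87348} \left(-1\right) = 2 i \sqrt{21837} \left(-1\right) = - 2 i \sqrt{21837}$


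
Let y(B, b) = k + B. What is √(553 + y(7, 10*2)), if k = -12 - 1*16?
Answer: 2*√133 ≈ 23.065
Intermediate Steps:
k = -28 (k = -12 - 16 = -28)
y(B, b) = -28 + B
√(553 + y(7, 10*2)) = √(553 + (-28 + 7)) = √(553 - 21) = √532 = 2*√133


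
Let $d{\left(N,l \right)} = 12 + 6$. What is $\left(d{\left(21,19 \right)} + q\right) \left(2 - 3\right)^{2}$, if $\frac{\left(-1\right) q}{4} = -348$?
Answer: $1410$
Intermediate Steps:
$d{\left(N,l \right)} = 18$
$q = 1392$ ($q = \left(-4\right) \left(-348\right) = 1392$)
$\left(d{\left(21,19 \right)} + q\right) \left(2 - 3\right)^{2} = \left(18 + 1392\right) \left(2 - 3\right)^{2} = 1410 \left(2 - 3\right)^{2} = 1410 \left(-1\right)^{2} = 1410 \cdot 1 = 1410$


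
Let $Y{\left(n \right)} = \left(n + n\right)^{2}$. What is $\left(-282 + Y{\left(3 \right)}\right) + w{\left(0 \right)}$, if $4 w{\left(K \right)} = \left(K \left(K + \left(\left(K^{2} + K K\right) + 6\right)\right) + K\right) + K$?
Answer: $-246$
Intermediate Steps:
$w{\left(K \right)} = \frac{K}{2} + \frac{K \left(6 + K + 2 K^{2}\right)}{4}$ ($w{\left(K \right)} = \frac{\left(K \left(K + \left(\left(K^{2} + K K\right) + 6\right)\right) + K\right) + K}{4} = \frac{\left(K \left(K + \left(\left(K^{2} + K^{2}\right) + 6\right)\right) + K\right) + K}{4} = \frac{\left(K \left(K + \left(2 K^{2} + 6\right)\right) + K\right) + K}{4} = \frac{\left(K \left(K + \left(6 + 2 K^{2}\right)\right) + K\right) + K}{4} = \frac{\left(K \left(6 + K + 2 K^{2}\right) + K\right) + K}{4} = \frac{\left(K + K \left(6 + K + 2 K^{2}\right)\right) + K}{4} = \frac{2 K + K \left(6 + K + 2 K^{2}\right)}{4} = \frac{K}{2} + \frac{K \left(6 + K + 2 K^{2}\right)}{4}$)
$Y{\left(n \right)} = 4 n^{2}$ ($Y{\left(n \right)} = \left(2 n\right)^{2} = 4 n^{2}$)
$\left(-282 + Y{\left(3 \right)}\right) + w{\left(0 \right)} = \left(-282 + 4 \cdot 3^{2}\right) + \frac{1}{4} \cdot 0 \left(8 + 0 + 2 \cdot 0^{2}\right) = \left(-282 + 4 \cdot 9\right) + \frac{1}{4} \cdot 0 \left(8 + 0 + 2 \cdot 0\right) = \left(-282 + 36\right) + \frac{1}{4} \cdot 0 \left(8 + 0 + 0\right) = -246 + \frac{1}{4} \cdot 0 \cdot 8 = -246 + 0 = -246$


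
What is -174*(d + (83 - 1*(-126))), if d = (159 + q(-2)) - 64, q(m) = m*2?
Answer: -52200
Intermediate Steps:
q(m) = 2*m
d = 91 (d = (159 + 2*(-2)) - 64 = (159 - 4) - 64 = 155 - 64 = 91)
-174*(d + (83 - 1*(-126))) = -174*(91 + (83 - 1*(-126))) = -174*(91 + (83 + 126)) = -174*(91 + 209) = -174*300 = -52200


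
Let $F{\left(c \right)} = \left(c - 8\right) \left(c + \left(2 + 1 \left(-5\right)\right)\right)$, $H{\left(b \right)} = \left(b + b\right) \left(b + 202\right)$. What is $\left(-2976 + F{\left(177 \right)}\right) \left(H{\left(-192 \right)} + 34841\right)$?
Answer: $819356430$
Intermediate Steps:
$H{\left(b \right)} = 2 b \left(202 + b\right)$
$F{\left(c \right)} = \left(-8 + c\right) \left(-3 + c\right)$ ($F{\left(c \right)} = \left(-8 + c\right) \left(c + \left(2 - 5\right)\right) = \left(-8 + c\right) \left(c - 3\right) = \left(-8 + c\right) \left(-3 + c\right)$)
$\left(-2976 + F{\left(177 \right)}\right) \left(H{\left(-192 \right)} + 34841\right) = \left(-2976 + \left(24 + 177^{2} - 1947\right)\right) \left(2 \left(-192\right) \left(202 - 192\right) + 34841\right) = \left(-2976 + \left(24 + 31329 - 1947\right)\right) \left(2 \left(-192\right) 10 + 34841\right) = \left(-2976 + 29406\right) \left(-3840 + 34841\right) = 26430 \cdot 31001 = 819356430$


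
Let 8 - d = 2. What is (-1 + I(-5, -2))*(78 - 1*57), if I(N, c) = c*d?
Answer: -273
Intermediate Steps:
d = 6 (d = 8 - 1*2 = 8 - 2 = 6)
I(N, c) = 6*c (I(N, c) = c*6 = 6*c)
(-1 + I(-5, -2))*(78 - 1*57) = (-1 + 6*(-2))*(78 - 1*57) = (-1 - 12)*(78 - 57) = -13*21 = -273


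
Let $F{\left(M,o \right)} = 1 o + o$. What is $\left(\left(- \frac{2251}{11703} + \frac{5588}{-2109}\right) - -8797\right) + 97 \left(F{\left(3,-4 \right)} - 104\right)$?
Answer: $- \frac{5676340748}{2742403} \approx -2069.8$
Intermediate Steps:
$F{\left(M,o \right)} = 2 o$ ($F{\left(M,o \right)} = o + o = 2 o$)
$\left(\left(- \frac{2251}{11703} + \frac{5588}{-2109}\right) - -8797\right) + 97 \left(F{\left(3,-4 \right)} - 104\right) = \left(\left(- \frac{2251}{11703} + \frac{5588}{-2109}\right) - -8797\right) + 97 \left(2 \left(-4\right) - 104\right) = \left(\left(\left(-2251\right) \frac{1}{11703} + 5588 \left(- \frac{1}{2109}\right)\right) + 8797\right) + 97 \left(-8 - 104\right) = \left(\left(- \frac{2251}{11703} - \frac{5588}{2109}\right) + 8797\right) + 97 \left(-112\right) = \left(- \frac{7793747}{2742403} + 8797\right) - 10864 = \frac{24117125444}{2742403} - 10864 = - \frac{5676340748}{2742403}$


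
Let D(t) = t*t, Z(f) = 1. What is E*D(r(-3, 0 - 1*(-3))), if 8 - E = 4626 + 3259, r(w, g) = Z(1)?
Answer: -7877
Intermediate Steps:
r(w, g) = 1
D(t) = t²
E = -7877 (E = 8 - (4626 + 3259) = 8 - 1*7885 = 8 - 7885 = -7877)
E*D(r(-3, 0 - 1*(-3))) = -7877*1² = -7877*1 = -7877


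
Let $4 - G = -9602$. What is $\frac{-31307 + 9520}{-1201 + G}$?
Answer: $- \frac{21787}{8405} \approx -2.5921$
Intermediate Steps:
$G = 9606$ ($G = 4 - -9602 = 4 + 9602 = 9606$)
$\frac{-31307 + 9520}{-1201 + G} = \frac{-31307 + 9520}{-1201 + 9606} = - \frac{21787}{8405}$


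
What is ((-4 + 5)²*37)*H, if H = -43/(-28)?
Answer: 1591/28 ≈ 56.821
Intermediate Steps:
H = 43/28 (H = -43*(-1/28) = 43/28 ≈ 1.5357)
((-4 + 5)²*37)*H = ((-4 + 5)²*37)*(43/28) = (1²*37)*(43/28) = (1*37)*(43/28) = 37*(43/28) = 1591/28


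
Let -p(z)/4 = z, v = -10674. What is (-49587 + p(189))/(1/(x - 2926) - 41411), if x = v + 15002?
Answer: 70580886/58058221 ≈ 1.2157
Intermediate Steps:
p(z) = -4*z
x = 4328 (x = -10674 + 15002 = 4328)
(-49587 + p(189))/(1/(x - 2926) - 41411) = (-49587 - 4*189)/(1/(4328 - 2926) - 41411) = (-49587 - 756)/(1/1402 - 41411) = -50343/(1/1402 - 41411) = -50343/(-58058221/1402) = -50343*(-1402/58058221) = 70580886/58058221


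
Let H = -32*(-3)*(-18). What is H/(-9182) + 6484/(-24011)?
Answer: -9022540/110234501 ≈ -0.081849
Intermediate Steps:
H = -1728 (H = 96*(-18) = -1728)
H/(-9182) + 6484/(-24011) = -1728/(-9182) + 6484/(-24011) = -1728*(-1/9182) + 6484*(-1/24011) = 864/4591 - 6484/24011 = -9022540/110234501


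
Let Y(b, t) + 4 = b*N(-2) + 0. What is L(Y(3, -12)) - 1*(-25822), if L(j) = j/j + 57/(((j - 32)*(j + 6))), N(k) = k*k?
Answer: 2892157/112 ≈ 25823.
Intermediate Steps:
N(k) = k²
Y(b, t) = -4 + 4*b (Y(b, t) = -4 + (b*(-2)² + 0) = -4 + (b*4 + 0) = -4 + (4*b + 0) = -4 + 4*b)
L(j) = 1 + 57/((-32 + j)*(6 + j)) (L(j) = 1 + 57/(((-32 + j)*(6 + j))) = 1 + 57*(1/((-32 + j)*(6 + j))) = 1 + 57/((-32 + j)*(6 + j)))
L(Y(3, -12)) - 1*(-25822) = (135 - (-4 + 4*3)² + 26*(-4 + 4*3))/(192 - (-4 + 4*3)² + 26*(-4 + 4*3)) - 1*(-25822) = (135 - (-4 + 12)² + 26*(-4 + 12))/(192 - (-4 + 12)² + 26*(-4 + 12)) + 25822 = (135 - 1*8² + 26*8)/(192 - 1*8² + 26*8) + 25822 = (135 - 1*64 + 208)/(192 - 1*64 + 208) + 25822 = (135 - 64 + 208)/(192 - 64 + 208) + 25822 = 279/336 + 25822 = (1/336)*279 + 25822 = 93/112 + 25822 = 2892157/112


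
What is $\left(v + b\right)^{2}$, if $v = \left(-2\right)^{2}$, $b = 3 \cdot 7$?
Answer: $625$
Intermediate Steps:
$b = 21$
$v = 4$
$\left(v + b\right)^{2} = \left(4 + 21\right)^{2} = 25^{2} = 625$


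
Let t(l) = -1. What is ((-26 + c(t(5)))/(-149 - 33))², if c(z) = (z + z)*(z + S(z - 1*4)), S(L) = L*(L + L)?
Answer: 3844/8281 ≈ 0.46420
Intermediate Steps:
S(L) = 2*L² (S(L) = L*(2*L) = 2*L²)
c(z) = 2*z*(z + 2*(-4 + z)²) (c(z) = (z + z)*(z + 2*(z - 1*4)²) = (2*z)*(z + 2*(z - 4)²) = (2*z)*(z + 2*(-4 + z)²) = 2*z*(z + 2*(-4 + z)²))
((-26 + c(t(5)))/(-149 - 33))² = ((-26 + 2*(-1)*(-1 + 2*(-4 - 1)²))/(-149 - 33))² = ((-26 + 2*(-1)*(-1 + 2*(-5)²))/(-182))² = ((-26 + 2*(-1)*(-1 + 2*25))*(-1/182))² = ((-26 + 2*(-1)*(-1 + 50))*(-1/182))² = ((-26 + 2*(-1)*49)*(-1/182))² = ((-26 - 98)*(-1/182))² = (-124*(-1/182))² = (62/91)² = 3844/8281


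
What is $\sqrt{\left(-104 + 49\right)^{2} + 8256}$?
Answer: $\sqrt{11281} \approx 106.21$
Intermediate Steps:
$\sqrt{\left(-104 + 49\right)^{2} + 8256} = \sqrt{\left(-55\right)^{2} + 8256} = \sqrt{3025 + 8256} = \sqrt{11281}$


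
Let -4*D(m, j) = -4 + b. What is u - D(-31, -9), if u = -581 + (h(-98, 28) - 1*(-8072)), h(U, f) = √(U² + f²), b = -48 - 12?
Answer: 7475 + 14*√53 ≈ 7576.9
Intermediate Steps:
b = -60
D(m, j) = 16 (D(m, j) = -(-4 - 60)/4 = -¼*(-64) = 16)
u = 7491 + 14*√53 (u = -581 + (√((-98)² + 28²) - 1*(-8072)) = -581 + (√(9604 + 784) + 8072) = -581 + (√10388 + 8072) = -581 + (14*√53 + 8072) = -581 + (8072 + 14*√53) = 7491 + 14*√53 ≈ 7592.9)
u - D(-31, -9) = (7491 + 14*√53) - 1*16 = (7491 + 14*√53) - 16 = 7475 + 14*√53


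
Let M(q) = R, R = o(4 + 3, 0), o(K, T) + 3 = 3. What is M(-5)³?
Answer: 0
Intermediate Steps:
o(K, T) = 0 (o(K, T) = -3 + 3 = 0)
R = 0
M(q) = 0
M(-5)³ = 0³ = 0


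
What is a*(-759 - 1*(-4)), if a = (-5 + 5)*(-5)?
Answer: 0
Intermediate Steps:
a = 0 (a = 0*(-5) = 0)
a*(-759 - 1*(-4)) = 0*(-759 - 1*(-4)) = 0*(-759 + 4) = 0*(-755) = 0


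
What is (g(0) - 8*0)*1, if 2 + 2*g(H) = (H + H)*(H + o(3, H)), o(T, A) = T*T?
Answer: -1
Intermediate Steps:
o(T, A) = T²
g(H) = -1 + H*(9 + H) (g(H) = -1 + ((H + H)*(H + 3²))/2 = -1 + ((2*H)*(H + 9))/2 = -1 + ((2*H)*(9 + H))/2 = -1 + (2*H*(9 + H))/2 = -1 + H*(9 + H))
(g(0) - 8*0)*1 = ((-1 + 0² + 9*0) - 8*0)*1 = ((-1 + 0 + 0) - 4*0)*1 = (-1 + 0)*1 = -1*1 = -1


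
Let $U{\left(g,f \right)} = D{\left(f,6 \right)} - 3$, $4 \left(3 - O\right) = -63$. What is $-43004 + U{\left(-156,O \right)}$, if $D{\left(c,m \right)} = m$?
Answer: $-43001$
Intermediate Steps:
$O = \frac{75}{4}$ ($O = 3 - - \frac{63}{4} = 3 + \frac{63}{4} = \frac{75}{4} \approx 18.75$)
$U{\left(g,f \right)} = 3$ ($U{\left(g,f \right)} = 6 - 3 = 3$)
$-43004 + U{\left(-156,O \right)} = -43004 + 3 = -43001$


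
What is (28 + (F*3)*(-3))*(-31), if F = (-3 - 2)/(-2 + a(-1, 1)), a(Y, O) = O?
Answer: 527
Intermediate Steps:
F = 5 (F = (-3 - 2)/(-2 + 1) = -5/(-1) = -5*(-1) = 5)
(28 + (F*3)*(-3))*(-31) = (28 + (5*3)*(-3))*(-31) = (28 + 15*(-3))*(-31) = (28 - 45)*(-31) = -17*(-31) = 527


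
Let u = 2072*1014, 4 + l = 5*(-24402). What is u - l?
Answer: 2223022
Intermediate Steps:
l = -122014 (l = -4 + 5*(-24402) = -4 - 122010 = -122014)
u = 2101008
u - l = 2101008 - 1*(-122014) = 2101008 + 122014 = 2223022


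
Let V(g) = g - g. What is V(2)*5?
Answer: 0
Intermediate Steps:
V(g) = 0
V(2)*5 = 0*5 = 0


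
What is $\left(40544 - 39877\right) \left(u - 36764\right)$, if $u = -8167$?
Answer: $-29968977$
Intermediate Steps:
$\left(40544 - 39877\right) \left(u - 36764\right) = \left(40544 - 39877\right) \left(-8167 - 36764\right) = 667 \left(-44931\right) = -29968977$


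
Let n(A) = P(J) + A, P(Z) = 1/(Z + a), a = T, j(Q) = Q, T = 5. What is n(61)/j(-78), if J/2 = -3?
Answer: -10/13 ≈ -0.76923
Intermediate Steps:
J = -6 (J = 2*(-3) = -6)
a = 5
P(Z) = 1/(5 + Z) (P(Z) = 1/(Z + 5) = 1/(5 + Z))
n(A) = -1 + A (n(A) = 1/(5 - 6) + A = 1/(-1) + A = -1 + A)
n(61)/j(-78) = (-1 + 61)/(-78) = 60*(-1/78) = -10/13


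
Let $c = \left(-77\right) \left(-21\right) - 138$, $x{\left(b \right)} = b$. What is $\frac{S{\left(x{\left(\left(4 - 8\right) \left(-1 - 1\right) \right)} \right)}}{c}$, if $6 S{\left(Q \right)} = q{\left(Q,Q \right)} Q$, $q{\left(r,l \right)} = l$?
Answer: $\frac{32}{4437} \approx 0.0072121$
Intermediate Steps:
$S{\left(Q \right)} = \frac{Q^{2}}{6}$ ($S{\left(Q \right)} = \frac{Q Q}{6} = \frac{Q^{2}}{6}$)
$c = 1479$ ($c = 1617 - 138 = 1479$)
$\frac{S{\left(x{\left(\left(4 - 8\right) \left(-1 - 1\right) \right)} \right)}}{c} = \frac{\frac{1}{6} \left(\left(4 - 8\right) \left(-1 - 1\right)\right)^{2}}{1479} = \frac{\left(\left(-4\right) \left(-2\right)\right)^{2}}{6} \cdot \frac{1}{1479} = \frac{8^{2}}{6} \cdot \frac{1}{1479} = \frac{1}{6} \cdot 64 \cdot \frac{1}{1479} = \frac{32}{3} \cdot \frac{1}{1479} = \frac{32}{4437}$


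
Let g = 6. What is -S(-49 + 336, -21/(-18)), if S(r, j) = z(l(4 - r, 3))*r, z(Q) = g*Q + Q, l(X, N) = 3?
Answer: -6027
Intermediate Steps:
z(Q) = 7*Q (z(Q) = 6*Q + Q = 7*Q)
S(r, j) = 21*r (S(r, j) = (7*3)*r = 21*r)
-S(-49 + 336, -21/(-18)) = -21*(-49 + 336) = -21*287 = -1*6027 = -6027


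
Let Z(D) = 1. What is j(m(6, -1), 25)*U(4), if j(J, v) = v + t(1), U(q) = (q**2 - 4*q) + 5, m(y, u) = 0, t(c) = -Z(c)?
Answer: 120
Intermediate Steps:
t(c) = -1 (t(c) = -1*1 = -1)
U(q) = 5 + q**2 - 4*q
j(J, v) = -1 + v (j(J, v) = v - 1 = -1 + v)
j(m(6, -1), 25)*U(4) = (-1 + 25)*(5 + 4**2 - 4*4) = 24*(5 + 16 - 16) = 24*5 = 120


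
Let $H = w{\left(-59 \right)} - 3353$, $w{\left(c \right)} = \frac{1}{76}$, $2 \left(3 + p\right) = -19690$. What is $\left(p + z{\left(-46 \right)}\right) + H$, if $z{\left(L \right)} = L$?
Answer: $- \frac{1006771}{76} \approx -13247.0$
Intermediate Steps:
$p = -9848$ ($p = -3 + \frac{1}{2} \left(-19690\right) = -3 - 9845 = -9848$)
$w{\left(c \right)} = \frac{1}{76}$
$H = - \frac{254827}{76}$ ($H = \frac{1}{76} - 3353 = - \frac{254827}{76} \approx -3353.0$)
$\left(p + z{\left(-46 \right)}\right) + H = \left(-9848 - 46\right) - \frac{254827}{76} = -9894 - \frac{254827}{76} = - \frac{1006771}{76}$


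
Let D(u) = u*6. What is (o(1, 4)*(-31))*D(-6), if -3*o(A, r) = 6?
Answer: -2232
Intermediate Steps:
o(A, r) = -2 (o(A, r) = -⅓*6 = -2)
D(u) = 6*u
(o(1, 4)*(-31))*D(-6) = (-2*(-31))*(6*(-6)) = 62*(-36) = -2232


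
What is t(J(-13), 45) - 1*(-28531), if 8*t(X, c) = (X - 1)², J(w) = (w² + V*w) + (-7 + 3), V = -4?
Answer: 34363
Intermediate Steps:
J(w) = -4 + w² - 4*w (J(w) = (w² - 4*w) + (-7 + 3) = (w² - 4*w) - 4 = -4 + w² - 4*w)
t(X, c) = (-1 + X)²/8 (t(X, c) = (X - 1)²/8 = (-1 + X)²/8)
t(J(-13), 45) - 1*(-28531) = (-1 + (-4 + (-13)² - 4*(-13)))²/8 - 1*(-28531) = (-1 + (-4 + 169 + 52))²/8 + 28531 = (-1 + 217)²/8 + 28531 = (⅛)*216² + 28531 = (⅛)*46656 + 28531 = 5832 + 28531 = 34363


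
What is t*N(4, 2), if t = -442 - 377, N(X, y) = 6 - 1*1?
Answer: -4095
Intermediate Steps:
N(X, y) = 5 (N(X, y) = 6 - 1 = 5)
t = -819
t*N(4, 2) = -819*5 = -4095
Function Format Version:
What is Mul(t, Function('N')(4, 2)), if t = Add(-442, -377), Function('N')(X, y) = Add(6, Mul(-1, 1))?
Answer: -4095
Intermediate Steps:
Function('N')(X, y) = 5 (Function('N')(X, y) = Add(6, -1) = 5)
t = -819
Mul(t, Function('N')(4, 2)) = Mul(-819, 5) = -4095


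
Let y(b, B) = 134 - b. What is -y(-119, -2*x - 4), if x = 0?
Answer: -253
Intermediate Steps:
-y(-119, -2*x - 4) = -(134 - 1*(-119)) = -(134 + 119) = -1*253 = -253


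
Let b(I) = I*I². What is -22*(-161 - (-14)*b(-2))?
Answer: 6006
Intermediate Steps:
b(I) = I³
-22*(-161 - (-14)*b(-2)) = -22*(-161 - (-14)*(-2)³) = -22*(-161 - (-14)*(-8)) = -22*(-161 - 1*112) = -22*(-161 - 112) = -22*(-273) = 6006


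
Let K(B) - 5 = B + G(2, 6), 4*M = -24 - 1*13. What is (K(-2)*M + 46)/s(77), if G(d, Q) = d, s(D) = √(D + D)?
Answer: -√154/616 ≈ -0.020146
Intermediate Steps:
s(D) = √2*√D (s(D) = √(2*D) = √2*√D)
M = -37/4 (M = (-24 - 1*13)/4 = (-24 - 13)/4 = (¼)*(-37) = -37/4 ≈ -9.2500)
K(B) = 7 + B (K(B) = 5 + (B + 2) = 5 + (2 + B) = 7 + B)
(K(-2)*M + 46)/s(77) = ((7 - 2)*(-37/4) + 46)/((√2*√77)) = (5*(-37/4) + 46)/(√154) = (-185/4 + 46)*(√154/154) = -√154/616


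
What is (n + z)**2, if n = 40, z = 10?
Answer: 2500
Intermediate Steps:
(n + z)**2 = (40 + 10)**2 = 50**2 = 2500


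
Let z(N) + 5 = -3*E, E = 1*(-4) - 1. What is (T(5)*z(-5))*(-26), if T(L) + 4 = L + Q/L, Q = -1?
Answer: -208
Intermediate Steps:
E = -5 (E = -4 - 1 = -5)
z(N) = 10 (z(N) = -5 - 3*(-5) = -5 + 15 = 10)
T(L) = -4 + L - 1/L (T(L) = -4 + (L - 1/L) = -4 + L - 1/L)
(T(5)*z(-5))*(-26) = ((-4 + 5 - 1/5)*10)*(-26) = ((-4 + 5 - 1*⅕)*10)*(-26) = ((-4 + 5 - ⅕)*10)*(-26) = ((⅘)*10)*(-26) = 8*(-26) = -208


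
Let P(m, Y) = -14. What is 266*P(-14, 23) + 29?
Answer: -3695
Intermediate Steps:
266*P(-14, 23) + 29 = 266*(-14) + 29 = -3724 + 29 = -3695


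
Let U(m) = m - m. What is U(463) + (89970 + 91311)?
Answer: 181281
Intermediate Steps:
U(m) = 0
U(463) + (89970 + 91311) = 0 + (89970 + 91311) = 0 + 181281 = 181281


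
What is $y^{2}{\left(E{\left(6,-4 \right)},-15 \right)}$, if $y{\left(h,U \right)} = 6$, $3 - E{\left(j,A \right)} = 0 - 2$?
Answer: $36$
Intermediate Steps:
$E{\left(j,A \right)} = 5$ ($E{\left(j,A \right)} = 3 - \left(0 - 2\right) = 3 - -2 = 3 + 2 = 5$)
$y^{2}{\left(E{\left(6,-4 \right)},-15 \right)} = 6^{2} = 36$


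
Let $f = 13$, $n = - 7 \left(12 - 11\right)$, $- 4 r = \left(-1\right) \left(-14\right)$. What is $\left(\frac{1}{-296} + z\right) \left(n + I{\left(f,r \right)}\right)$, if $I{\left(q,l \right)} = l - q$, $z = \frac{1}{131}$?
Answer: $- \frac{7755}{77552} \approx -0.099997$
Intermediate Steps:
$z = \frac{1}{131} \approx 0.0076336$
$r = - \frac{7}{2}$ ($r = - \frac{\left(-1\right) \left(-14\right)}{4} = \left(- \frac{1}{4}\right) 14 = - \frac{7}{2} \approx -3.5$)
$n = -7$ ($n = \left(-7\right) 1 = -7$)
$\left(\frac{1}{-296} + z\right) \left(n + I{\left(f,r \right)}\right) = \left(\frac{1}{-296} + \frac{1}{131}\right) \left(-7 - \frac{33}{2}\right) = \left(- \frac{1}{296} + \frac{1}{131}\right) \left(-7 - \frac{33}{2}\right) = \frac{165 \left(-7 - \frac{33}{2}\right)}{38776} = \frac{165}{38776} \left(- \frac{47}{2}\right) = - \frac{7755}{77552}$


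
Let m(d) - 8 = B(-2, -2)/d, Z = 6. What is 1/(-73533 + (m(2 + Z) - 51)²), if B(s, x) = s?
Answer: -16/1146599 ≈ -1.3954e-5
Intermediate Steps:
m(d) = 8 - 2/d
1/(-73533 + (m(2 + Z) - 51)²) = 1/(-73533 + ((8 - 2/(2 + 6)) - 51)²) = 1/(-73533 + ((8 - 2/8) - 51)²) = 1/(-73533 + ((8 - 2*⅛) - 51)²) = 1/(-73533 + ((8 - ¼) - 51)²) = 1/(-73533 + (31/4 - 51)²) = 1/(-73533 + (-173/4)²) = 1/(-73533 + 29929/16) = 1/(-1146599/16) = -16/1146599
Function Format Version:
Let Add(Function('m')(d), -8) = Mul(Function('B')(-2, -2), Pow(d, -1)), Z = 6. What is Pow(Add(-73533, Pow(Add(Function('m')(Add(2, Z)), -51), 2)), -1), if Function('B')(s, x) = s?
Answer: Rational(-16, 1146599) ≈ -1.3954e-5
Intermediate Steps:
Function('m')(d) = Add(8, Mul(-2, Pow(d, -1)))
Pow(Add(-73533, Pow(Add(Function('m')(Add(2, Z)), -51), 2)), -1) = Pow(Add(-73533, Pow(Add(Add(8, Mul(-2, Pow(Add(2, 6), -1))), -51), 2)), -1) = Pow(Add(-73533, Pow(Add(Add(8, Mul(-2, Pow(8, -1))), -51), 2)), -1) = Pow(Add(-73533, Pow(Add(Add(8, Mul(-2, Rational(1, 8))), -51), 2)), -1) = Pow(Add(-73533, Pow(Add(Add(8, Rational(-1, 4)), -51), 2)), -1) = Pow(Add(-73533, Pow(Add(Rational(31, 4), -51), 2)), -1) = Pow(Add(-73533, Pow(Rational(-173, 4), 2)), -1) = Pow(Add(-73533, Rational(29929, 16)), -1) = Pow(Rational(-1146599, 16), -1) = Rational(-16, 1146599)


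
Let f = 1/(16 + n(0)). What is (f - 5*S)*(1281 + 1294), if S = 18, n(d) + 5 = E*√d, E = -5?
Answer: -2546675/11 ≈ -2.3152e+5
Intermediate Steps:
n(d) = -5 - 5*√d
f = 1/11 (f = 1/(16 + (-5 - 5*√0)) = 1/(16 + (-5 - 5*0)) = 1/(16 + (-5 + 0)) = 1/(16 - 5) = 1/11 ≈ 0.090909)
(f - 5*S)*(1281 + 1294) = (1/11 - 5*18)*(1281 + 1294) = (1/11 - 90)*2575 = -989/11*2575 = -2546675/11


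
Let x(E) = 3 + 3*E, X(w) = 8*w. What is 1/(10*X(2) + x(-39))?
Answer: 1/46 ≈ 0.021739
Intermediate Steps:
1/(10*X(2) + x(-39)) = 1/(10*(8*2) + (3 + 3*(-39))) = 1/(10*16 + (3 - 117)) = 1/(160 - 114) = 1/46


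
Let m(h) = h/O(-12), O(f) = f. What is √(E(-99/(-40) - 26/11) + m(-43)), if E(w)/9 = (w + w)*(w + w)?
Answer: √1755381/660 ≈ 2.0074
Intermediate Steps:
E(w) = 36*w² (E(w) = 9*((w + w)*(w + w)) = 9*((2*w)*(2*w)) = 9*(4*w²) = 36*w²)
m(h) = -h/12 (m(h) = h/(-12) = h*(-1/12) = -h/12)
√(E(-99/(-40) - 26/11) + m(-43)) = √(36*(-99/(-40) - 26/11)² - 1/12*(-43)) = √(36*(-99*(-1/40) - 26*1/11)² + 43/12) = √(36*(99/40 - 26/11)² + 43/12) = √(36*(49/440)² + 43/12) = √(36*(2401/193600) + 43/12) = √(21609/48400 + 43/12) = √(585127/145200) = √1755381/660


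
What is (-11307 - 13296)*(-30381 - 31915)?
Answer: 1532668488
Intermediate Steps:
(-11307 - 13296)*(-30381 - 31915) = -24603*(-62296) = 1532668488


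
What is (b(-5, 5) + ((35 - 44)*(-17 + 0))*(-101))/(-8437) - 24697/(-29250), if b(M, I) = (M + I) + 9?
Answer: 4616123/1725750 ≈ 2.6749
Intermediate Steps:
b(M, I) = 9 + I + M (b(M, I) = (I + M) + 9 = 9 + I + M)
(b(-5, 5) + ((35 - 44)*(-17 + 0))*(-101))/(-8437) - 24697/(-29250) = ((9 + 5 - 5) + ((35 - 44)*(-17 + 0))*(-101))/(-8437) - 24697/(-29250) = (9 - 9*(-17)*(-101))*(-1/8437) - 24697*(-1/29250) = (9 + 153*(-101))*(-1/8437) + 24697/29250 = (9 - 15453)*(-1/8437) + 24697/29250 = -15444*(-1/8437) + 24697/29250 = 108/59 + 24697/29250 = 4616123/1725750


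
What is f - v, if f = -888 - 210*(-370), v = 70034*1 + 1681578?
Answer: -1674800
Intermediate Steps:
v = 1751612 (v = 70034 + 1681578 = 1751612)
f = 76812 (f = -888 + 77700 = 76812)
f - v = 76812 - 1*1751612 = 76812 - 1751612 = -1674800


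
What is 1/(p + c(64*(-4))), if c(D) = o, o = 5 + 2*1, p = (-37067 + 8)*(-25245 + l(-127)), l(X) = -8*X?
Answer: 1/897902518 ≈ 1.1137e-9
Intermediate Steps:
p = 897902511 (p = (-37067 + 8)*(-25245 - 8*(-127)) = -37059*(-25245 + 1016) = -37059*(-24229) = 897902511)
o = 7 (o = 5 + 2 = 7)
c(D) = 7
1/(p + c(64*(-4))) = 1/(897902511 + 7) = 1/897902518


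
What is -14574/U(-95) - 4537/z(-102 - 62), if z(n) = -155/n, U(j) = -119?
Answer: -12326446/2635 ≈ -4678.0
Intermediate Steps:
-14574/U(-95) - 4537/z(-102 - 62) = -14574/(-119) - 4537/((-155/(-102 - 62))) = -14574*(-1/119) - 4537/((-155/(-164))) = 2082/17 - 4537/((-155*(-1/164))) = 2082/17 - 4537/155/164 = 2082/17 - 4537*164/155 = 2082/17 - 744068/155 = -12326446/2635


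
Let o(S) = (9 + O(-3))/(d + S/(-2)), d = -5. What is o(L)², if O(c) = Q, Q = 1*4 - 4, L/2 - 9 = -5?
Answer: 1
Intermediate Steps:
L = 8 (L = 18 + 2*(-5) = 18 - 10 = 8)
Q = 0 (Q = 4 - 4 = 0)
O(c) = 0
o(S) = 9/(-5 - S/2) (o(S) = (9 + 0)/(-5 + S/(-2)) = 9/(-5 + S*(-½)) = 9/(-5 - S/2))
o(L)² = (-18/(10 + 8))² = (-18/18)² = (-18*1/18)² = (-1)² = 1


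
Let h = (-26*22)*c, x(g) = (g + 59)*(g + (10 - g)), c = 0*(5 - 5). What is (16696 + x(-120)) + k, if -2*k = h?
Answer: 16086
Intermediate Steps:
c = 0 (c = 0*0 = 0)
x(g) = 590 + 10*g (x(g) = (59 + g)*10 = 590 + 10*g)
h = 0 (h = -26*22*0 = -572*0 = 0)
k = 0 (k = -½*0 = 0)
(16696 + x(-120)) + k = (16696 + (590 + 10*(-120))) + 0 = (16696 + (590 - 1200)) + 0 = (16696 - 610) + 0 = 16086 + 0 = 16086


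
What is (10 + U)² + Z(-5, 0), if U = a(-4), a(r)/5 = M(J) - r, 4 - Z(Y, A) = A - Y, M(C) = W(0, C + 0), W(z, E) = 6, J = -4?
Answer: 3599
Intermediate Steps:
M(C) = 6
Z(Y, A) = 4 + Y - A (Z(Y, A) = 4 - (A - Y) = 4 + (Y - A) = 4 + Y - A)
a(r) = 30 - 5*r (a(r) = 5*(6 - r) = 30 - 5*r)
U = 50 (U = 30 - 5*(-4) = 30 + 20 = 50)
(10 + U)² + Z(-5, 0) = (10 + 50)² + (4 - 5 - 1*0) = 60² + (4 - 5 + 0) = 3600 - 1 = 3599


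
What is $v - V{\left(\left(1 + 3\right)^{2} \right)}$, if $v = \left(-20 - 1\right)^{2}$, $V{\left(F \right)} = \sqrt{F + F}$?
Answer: $441 - 4 \sqrt{2} \approx 435.34$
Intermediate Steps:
$V{\left(F \right)} = \sqrt{2} \sqrt{F}$ ($V{\left(F \right)} = \sqrt{2 F} = \sqrt{2} \sqrt{F}$)
$v = 441$ ($v = \left(-21\right)^{2} = 441$)
$v - V{\left(\left(1 + 3\right)^{2} \right)} = 441 - \sqrt{2} \sqrt{\left(1 + 3\right)^{2}} = 441 - \sqrt{2} \sqrt{4^{2}} = 441 - \sqrt{2} \sqrt{16} = 441 - \sqrt{2} \cdot 4 = 441 - 4 \sqrt{2}$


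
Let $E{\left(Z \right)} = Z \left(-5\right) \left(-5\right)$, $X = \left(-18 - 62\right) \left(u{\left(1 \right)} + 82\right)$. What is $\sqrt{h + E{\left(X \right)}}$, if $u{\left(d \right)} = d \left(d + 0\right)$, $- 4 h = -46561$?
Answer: $\frac{i \sqrt{617439}}{2} \approx 392.89 i$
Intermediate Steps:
$h = \frac{46561}{4}$ ($h = \left(- \frac{1}{4}\right) \left(-46561\right) = \frac{46561}{4} \approx 11640.0$)
$u{\left(d \right)} = d^{2}$ ($u{\left(d \right)} = d d = d^{2}$)
$X = -6640$ ($X = \left(-18 - 62\right) \left(1^{2} + 82\right) = - 80 \left(1 + 82\right) = \left(-80\right) 83 = -6640$)
$E{\left(Z \right)} = 25 Z$ ($E{\left(Z \right)} = - 5 Z \left(-5\right) = 25 Z$)
$\sqrt{h + E{\left(X \right)}} = \sqrt{\frac{46561}{4} + 25 \left(-6640\right)} = \sqrt{\frac{46561}{4} - 166000} = \sqrt{- \frac{617439}{4}} = \frac{i \sqrt{617439}}{2}$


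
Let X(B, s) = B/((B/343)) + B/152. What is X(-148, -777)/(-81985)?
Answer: -12997/3115430 ≈ -0.0041718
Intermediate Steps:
X(B, s) = 343 + B/152 (X(B, s) = B/((B*(1/343))) + B*(1/152) = B/((B/343)) + B/152 = B*(343/B) + B/152 = 343 + B/152)
X(-148, -777)/(-81985) = (343 + (1/152)*(-148))/(-81985) = (343 - 37/38)*(-1/81985) = (12997/38)*(-1/81985) = -12997/3115430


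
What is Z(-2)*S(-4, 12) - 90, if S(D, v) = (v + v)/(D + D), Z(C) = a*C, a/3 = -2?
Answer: -126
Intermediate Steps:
a = -6 (a = 3*(-2) = -6)
Z(C) = -6*C
S(D, v) = v/D (S(D, v) = (2*v)/((2*D)) = (2*v)*(1/(2*D)) = v/D)
Z(-2)*S(-4, 12) - 90 = (-6*(-2))*(12/(-4)) - 90 = 12*(12*(-1/4)) - 90 = 12*(-3) - 90 = -36 - 90 = -126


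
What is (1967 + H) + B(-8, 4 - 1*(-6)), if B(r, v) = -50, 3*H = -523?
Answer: 5228/3 ≈ 1742.7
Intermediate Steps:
H = -523/3 (H = (1/3)*(-523) = -523/3 ≈ -174.33)
(1967 + H) + B(-8, 4 - 1*(-6)) = (1967 - 523/3) - 50 = 5378/3 - 50 = 5228/3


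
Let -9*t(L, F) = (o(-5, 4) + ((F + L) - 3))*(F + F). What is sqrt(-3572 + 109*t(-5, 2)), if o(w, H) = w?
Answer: 2*I*sqrt(6838)/3 ≈ 55.128*I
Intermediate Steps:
t(L, F) = -2*F*(-8 + F + L)/9 (t(L, F) = -(-5 + ((F + L) - 3))*(F + F)/9 = -(-5 + (-3 + F + L))*2*F/9 = -(-8 + F + L)*2*F/9 = -2*F*(-8 + F + L)/9)
sqrt(-3572 + 109*t(-5, 2)) = sqrt(-3572 + 109*((2/9)*2*(8 - 1*2 - 1*(-5)))) = sqrt(-3572 + 109*((2/9)*2*(8 - 2 + 5))) = sqrt(-3572 + 109*((2/9)*2*11)) = sqrt(-3572 + 109*(44/9)) = sqrt(-3572 + 4796/9) = sqrt(-27352/9) = 2*I*sqrt(6838)/3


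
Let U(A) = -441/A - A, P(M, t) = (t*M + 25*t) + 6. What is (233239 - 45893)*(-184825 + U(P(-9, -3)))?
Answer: -34616388785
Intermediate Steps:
P(M, t) = 6 + 25*t + M*t (P(M, t) = (M*t + 25*t) + 6 = (25*t + M*t) + 6 = 6 + 25*t + M*t)
U(A) = -A - 441/A
(233239 - 45893)*(-184825 + U(P(-9, -3))) = (233239 - 45893)*(-184825 + (-(6 + 25*(-3) - 9*(-3)) - 441/(6 + 25*(-3) - 9*(-3)))) = 187346*(-184825 + (-(6 - 75 + 27) - 441/(6 - 75 + 27))) = 187346*(-184825 + (-1*(-42) - 441/(-42))) = 187346*(-184825 + (42 - 441*(-1/42))) = 187346*(-184825 + (42 + 21/2)) = 187346*(-184825 + 105/2) = 187346*(-369545/2) = -34616388785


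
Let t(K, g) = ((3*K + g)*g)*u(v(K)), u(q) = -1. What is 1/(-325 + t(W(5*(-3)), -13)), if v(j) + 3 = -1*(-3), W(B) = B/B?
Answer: -1/455 ≈ -0.0021978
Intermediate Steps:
W(B) = 1
v(j) = 0 (v(j) = -3 - 1*(-3) = -3 + 3 = 0)
t(K, g) = -g*(g + 3*K) (t(K, g) = ((3*K + g)*g)*(-1) = ((g + 3*K)*g)*(-1) = (g*(g + 3*K))*(-1) = -g*(g + 3*K))
1/(-325 + t(W(5*(-3)), -13)) = 1/(-325 - 1*(-13)*(-13 + 3*1)) = 1/(-325 - 1*(-13)*(-13 + 3)) = 1/(-325 - 1*(-13)*(-10)) = 1/(-325 - 130) = 1/(-455) = -1/455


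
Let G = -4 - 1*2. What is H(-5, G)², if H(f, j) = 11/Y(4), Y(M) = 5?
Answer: 121/25 ≈ 4.8400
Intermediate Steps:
G = -6 (G = -4 - 2 = -6)
H(f, j) = 11/5
H(-5, G)² = (11/5)² = 121/25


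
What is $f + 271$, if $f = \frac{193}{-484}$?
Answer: $\frac{130971}{484} \approx 270.6$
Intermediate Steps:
$f = - \frac{193}{484}$ ($f = 193 \left(- \frac{1}{484}\right) = - \frac{193}{484} \approx -0.39876$)
$f + 271 = - \frac{193}{484} + 271 = \frac{130971}{484}$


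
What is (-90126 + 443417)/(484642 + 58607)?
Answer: 353291/543249 ≈ 0.65033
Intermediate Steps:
(-90126 + 443417)/(484642 + 58607) = 353291/543249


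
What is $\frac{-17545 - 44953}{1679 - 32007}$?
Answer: $\frac{31249}{15164} \approx 2.0607$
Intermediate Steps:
$\frac{-17545 - 44953}{1679 - 32007} = - \frac{62498}{-30328} = \left(-62498\right) \left(- \frac{1}{30328}\right) = \frac{31249}{15164}$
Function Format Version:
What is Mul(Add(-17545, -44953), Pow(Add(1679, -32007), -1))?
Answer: Rational(31249, 15164) ≈ 2.0607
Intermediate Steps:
Mul(Add(-17545, -44953), Pow(Add(1679, -32007), -1)) = Mul(-62498, Pow(-30328, -1)) = Mul(-62498, Rational(-1, 30328)) = Rational(31249, 15164)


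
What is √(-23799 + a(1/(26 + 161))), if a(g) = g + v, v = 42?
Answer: I*√830758346/187 ≈ 154.13*I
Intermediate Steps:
a(g) = 42 + g (a(g) = g + 42 = 42 + g)
√(-23799 + a(1/(26 + 161))) = √(-23799 + (42 + 1/(26 + 161))) = √(-23799 + (42 + 1/187)) = √(-23799 + 7855/187) = √(-4442558/187) = I*√830758346/187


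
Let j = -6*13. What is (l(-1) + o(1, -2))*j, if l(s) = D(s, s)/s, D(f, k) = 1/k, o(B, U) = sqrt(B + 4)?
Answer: -78 - 78*sqrt(5) ≈ -252.41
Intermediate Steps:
o(B, U) = sqrt(4 + B)
l(s) = s**(-2) (l(s) = 1/(s*s) = s**(-2))
j = -78
(l(-1) + o(1, -2))*j = ((-1)**(-2) + sqrt(4 + 1))*(-78) = (1 + sqrt(5))*(-78) = -78 - 78*sqrt(5)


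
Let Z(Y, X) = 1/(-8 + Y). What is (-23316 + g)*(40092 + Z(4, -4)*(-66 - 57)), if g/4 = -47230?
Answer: -8515491969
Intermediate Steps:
g = -188920 (g = 4*(-47230) = -188920)
(-23316 + g)*(40092 + Z(4, -4)*(-66 - 57)) = (-23316 - 188920)*(40092 + (-66 - 57)/(-8 + 4)) = -212236*(40092 - 123/(-4)) = -212236*(40092 - ¼*(-123)) = -212236*(40092 + 123/4) = -212236*160491/4 = -8515491969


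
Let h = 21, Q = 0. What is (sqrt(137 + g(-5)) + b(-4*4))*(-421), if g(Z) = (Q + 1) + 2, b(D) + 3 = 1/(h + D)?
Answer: 5894/5 - 842*sqrt(35) ≈ -3802.5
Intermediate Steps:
b(D) = -3 + 1/(21 + D)
g(Z) = 3 (g(Z) = (0 + 1) + 2 = 1 + 2 = 3)
(sqrt(137 + g(-5)) + b(-4*4))*(-421) = (sqrt(137 + 3) + (-62 - (-12)*4)/(21 - 4*4))*(-421) = (sqrt(140) + (-62 - 3*(-16))/(21 - 16))*(-421) = (2*sqrt(35) + (-62 + 48)/5)*(-421) = (2*sqrt(35) + (1/5)*(-14))*(-421) = (2*sqrt(35) - 14/5)*(-421) = (-14/5 + 2*sqrt(35))*(-421) = 5894/5 - 842*sqrt(35)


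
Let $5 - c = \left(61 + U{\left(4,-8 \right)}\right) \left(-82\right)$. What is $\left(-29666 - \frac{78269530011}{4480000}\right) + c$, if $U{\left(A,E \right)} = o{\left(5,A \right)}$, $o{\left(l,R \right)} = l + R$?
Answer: $- \frac{185435610011}{4480000} \approx -41392.0$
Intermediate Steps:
$o{\left(l,R \right)} = R + l$
$U{\left(A,E \right)} = 5 + A$ ($U{\left(A,E \right)} = A + 5 = 5 + A$)
$c = 5745$ ($c = 5 - \left(61 + \left(5 + 4\right)\right) \left(-82\right) = 5 - \left(61 + 9\right) \left(-82\right) = 5 - 70 \left(-82\right) = 5 - -5740 = 5 + 5740 = 5745$)
$\left(-29666 - \frac{78269530011}{4480000}\right) + c = \left(-29666 - \frac{78269530011}{4480000}\right) + 5745 = - \frac{211173210011}{4480000} + 5745 = - \frac{185435610011}{4480000}$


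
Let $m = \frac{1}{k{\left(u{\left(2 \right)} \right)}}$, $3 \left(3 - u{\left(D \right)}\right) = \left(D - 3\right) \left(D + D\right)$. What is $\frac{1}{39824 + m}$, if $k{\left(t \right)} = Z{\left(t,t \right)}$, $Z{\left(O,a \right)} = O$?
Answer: $\frac{13}{517715} \approx 2.511 \cdot 10^{-5}$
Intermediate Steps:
$u{\left(D \right)} = 3 - \frac{2 D \left(-3 + D\right)}{3}$ ($u{\left(D \right)} = 3 - \frac{\left(D - 3\right) \left(D + D\right)}{3} = 3 - \frac{\left(-3 + D\right) 2 D}{3} = 3 - \frac{2 D \left(-3 + D\right)}{3}$)
$k{\left(t \right)} = t$
$m = \frac{3}{13}$ ($m = \frac{1}{3 + 2 \cdot 2 - \frac{2 \cdot 2^{2}}{3}} = \frac{1}{3 + 4 - \frac{8}{3}} = \frac{1}{\frac{13}{3}} = \frac{3}{13} \approx 0.23077$)
$\frac{1}{39824 + m} = \frac{1}{39824 + \frac{3}{13}} = \frac{1}{\frac{517715}{13}} = \frac{13}{517715}$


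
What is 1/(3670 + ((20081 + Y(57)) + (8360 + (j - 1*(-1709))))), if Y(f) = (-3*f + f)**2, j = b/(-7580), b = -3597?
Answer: 7580/354868877 ≈ 2.1360e-5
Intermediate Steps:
j = 3597/7580 (j = -3597/(-7580) = -3597*(-1/7580) = 3597/7580 ≈ 0.47454)
Y(f) = 4*f**2 (Y(f) = (-2*f)**2 = 4*f**2)
1/(3670 + ((20081 + Y(57)) + (8360 + (j - 1*(-1709))))) = 1/(3670 + ((20081 + 4*57**2) + (8360 + (3597/7580 - 1*(-1709))))) = 1/(3670 + ((20081 + 4*3249) + (8360 + (3597/7580 + 1709)))) = 1/(3670 + ((20081 + 12996) + (8360 + 12957817/7580))) = 1/(3670 + (33077 + 76326617/7580)) = 1/(3670 + 327050277/7580) = 1/(354868877/7580) = 7580/354868877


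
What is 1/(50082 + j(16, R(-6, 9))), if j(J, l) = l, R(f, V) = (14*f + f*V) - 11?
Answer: 1/49933 ≈ 2.0027e-5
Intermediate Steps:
R(f, V) = -11 + 14*f + V*f (R(f, V) = (14*f + V*f) - 11 = -11 + 14*f + V*f)
1/(50082 + j(16, R(-6, 9))) = 1/(50082 + (-11 + 14*(-6) + 9*(-6))) = 1/(50082 + (-11 - 84 - 54)) = 1/(50082 - 149) = 1/49933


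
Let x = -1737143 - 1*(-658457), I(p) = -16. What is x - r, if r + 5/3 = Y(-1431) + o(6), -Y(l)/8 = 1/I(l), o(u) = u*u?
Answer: -6472325/6 ≈ -1.0787e+6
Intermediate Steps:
o(u) = u²
Y(l) = ½ (Y(l) = -8/(-16) = -8*(-1/16) = ½)
x = -1078686 (x = -1737143 + 658457 = -1078686)
r = 209/6 (r = -5/3 + (½ + 6²) = -5/3 + (½ + 36) = -5/3 + 73/2 = 209/6 ≈ 34.833)
x - r = -1078686 - 1*209/6 = -1078686 - 209/6 = -6472325/6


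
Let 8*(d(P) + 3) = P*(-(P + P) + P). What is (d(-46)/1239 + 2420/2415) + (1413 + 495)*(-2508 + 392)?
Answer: -32871918175/8142 ≈ -4.0373e+6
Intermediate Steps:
d(P) = -3 - P**2/8 (d(P) = -3 + (P*(-(P + P) + P))/8 = -3 + (P*(-2*P + P))/8 = -3 + (P*(-P))/8 = -3 + (-P**2)/8 = -3 - P**2/8)
(d(-46)/1239 + 2420/2415) + (1413 + 495)*(-2508 + 392) = ((-3 - 1/8*(-46)**2)/1239 + 2420/2415) + (1413 + 495)*(-2508 + 392) = ((-3 - 1/8*2116)*(1/1239) + 2420*(1/2415)) + 1908*(-2116) = ((-3 - 529/2)*(1/1239) + 484/483) - 4037328 = (-535/2*1/1239 + 484/483) - 4037328 = (-535/2478 + 484/483) - 4037328 = 6401/8142 - 4037328 = -32871918175/8142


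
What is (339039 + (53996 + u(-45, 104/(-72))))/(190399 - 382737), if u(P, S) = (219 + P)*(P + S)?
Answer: -67933/33942 ≈ -2.0014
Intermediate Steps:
(339039 + (53996 + u(-45, 104/(-72))))/(190399 - 382737) = (339039 + (53996 + ((-45)² + 219*(-45) + 219*(104/(-72)) - 4680/(-72))))/(190399 - 382737) = (339039 + (53996 + (2025 - 9855 + 219*(104*(-1/72)) - 4680*(-1)/72)))/(-192338) = (339039 + (53996 + (2025 - 9855 + 219*(-13/9) - 45*(-13/9))))*(-1/192338) = (339039 + (53996 + (2025 - 9855 - 949/3 + 65)))*(-1/192338) = (339039 + (53996 - 24244/3))*(-1/192338) = (339039 + 137744/3)*(-1/192338) = (1154861/3)*(-1/192338) = -67933/33942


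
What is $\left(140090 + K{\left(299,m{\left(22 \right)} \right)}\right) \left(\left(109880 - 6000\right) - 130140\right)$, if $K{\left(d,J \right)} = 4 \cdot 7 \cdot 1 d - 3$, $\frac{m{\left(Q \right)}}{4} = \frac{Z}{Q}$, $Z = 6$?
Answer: $-3898533340$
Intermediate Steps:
$m{\left(Q \right)} = \frac{24}{Q}$ ($m{\left(Q \right)} = 4 \frac{6}{Q} = \frac{24}{Q}$)
$K{\left(d,J \right)} = -3 + 28 d$ ($K{\left(d,J \right)} = 28 \cdot 1 d - 3 = 28 d - 3 = -3 + 28 d$)
$\left(140090 + K{\left(299,m{\left(22 \right)} \right)}\right) \left(\left(109880 - 6000\right) - 130140\right) = \left(140090 + \left(-3 + 28 \cdot 299\right)\right) \left(\left(109880 - 6000\right) - 130140\right) = \left(140090 + \left(-3 + 8372\right)\right) \left(103880 - 130140\right) = \left(140090 + 8369\right) \left(-26260\right) = 148459 \left(-26260\right) = -3898533340$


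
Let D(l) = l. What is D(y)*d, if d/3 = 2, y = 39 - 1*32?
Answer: 42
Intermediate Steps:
y = 7 (y = 39 - 32 = 7)
d = 6 (d = 3*2 = 6)
D(y)*d = 7*6 = 42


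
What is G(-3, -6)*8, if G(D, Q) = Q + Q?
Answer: -96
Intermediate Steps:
G(D, Q) = 2*Q
G(-3, -6)*8 = (2*(-6))*8 = -12*8 = -96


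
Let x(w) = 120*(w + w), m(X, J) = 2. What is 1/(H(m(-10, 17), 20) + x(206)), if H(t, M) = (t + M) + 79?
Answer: 1/49541 ≈ 2.0185e-5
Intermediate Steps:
H(t, M) = 79 + M + t (H(t, M) = (M + t) + 79 = 79 + M + t)
x(w) = 240*w (x(w) = 120*(2*w) = 240*w)
1/(H(m(-10, 17), 20) + x(206)) = 1/((79 + 20 + 2) + 240*206) = 1/(101 + 49440) = 1/49541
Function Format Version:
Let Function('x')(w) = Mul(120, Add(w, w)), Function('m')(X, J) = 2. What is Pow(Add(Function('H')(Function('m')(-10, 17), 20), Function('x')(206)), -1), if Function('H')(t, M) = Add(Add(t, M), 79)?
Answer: Rational(1, 49541) ≈ 2.0185e-5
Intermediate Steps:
Function('H')(t, M) = Add(79, M, t) (Function('H')(t, M) = Add(Add(M, t), 79) = Add(79, M, t))
Function('x')(w) = Mul(240, w) (Function('x')(w) = Mul(120, Mul(2, w)) = Mul(240, w))
Pow(Add(Function('H')(Function('m')(-10, 17), 20), Function('x')(206)), -1) = Pow(Add(Add(79, 20, 2), Mul(240, 206)), -1) = Pow(Add(101, 49440), -1) = Pow(49541, -1) = Rational(1, 49541)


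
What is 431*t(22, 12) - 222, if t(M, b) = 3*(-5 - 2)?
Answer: -9273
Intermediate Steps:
t(M, b) = -21 (t(M, b) = 3*(-7) = -21)
431*t(22, 12) - 222 = 431*(-21) - 222 = -9051 - 222 = -9273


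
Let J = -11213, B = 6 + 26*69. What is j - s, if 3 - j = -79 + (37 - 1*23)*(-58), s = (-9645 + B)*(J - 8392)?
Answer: -153800331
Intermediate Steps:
B = 1800 (B = 6 + 1794 = 1800)
s = 153801225 (s = (-9645 + 1800)*(-11213 - 8392) = -7845*(-19605) = 153801225)
j = 894 (j = 3 - (-79 + (37 - 1*23)*(-58)) = 3 - (-79 + (37 - 23)*(-58)) = 3 - (-79 + 14*(-58)) = 3 - (-79 - 812) = 3 - 1*(-891) = 3 + 891 = 894)
j - s = 894 - 1*153801225 = 894 - 153801225 = -153800331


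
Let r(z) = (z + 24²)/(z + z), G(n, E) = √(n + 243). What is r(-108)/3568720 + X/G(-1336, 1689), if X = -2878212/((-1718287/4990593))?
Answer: -13/21412320 - 14363984659716*I*√1093/1878087691 ≈ -6.0713e-7 - 2.5285e+5*I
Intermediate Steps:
G(n, E) = √(243 + n)
r(z) = (576 + z)/(2*z) (r(z) = (z + 576)/((2*z)) = (576 + z)*(1/(2*z)) = (576 + z)/(2*z))
X = 14363984659716/1718287 (X = -2878212/((-1718287*1/4990593)) = -2878212/(-1718287/4990593) = -2878212*(-4990593/1718287) = 14363984659716/1718287 ≈ 8.3595e+6)
r(-108)/3568720 + X/G(-1336, 1689) = ((½)*(576 - 108)/(-108))/3568720 + 14363984659716/(1718287*(√(243 - 1336))) = ((½)*(-1/108)*468)*(1/3568720) + 14363984659716/(1718287*(√(-1093))) = -13/6*1/3568720 + 14363984659716/(1718287*((I*√1093))) = -13/21412320 + 14363984659716*(-I*√1093/1093)/1718287 = -13/21412320 - 14363984659716*I*√1093/1878087691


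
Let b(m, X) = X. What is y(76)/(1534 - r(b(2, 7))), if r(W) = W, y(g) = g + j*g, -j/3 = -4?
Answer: 988/1527 ≈ 0.64702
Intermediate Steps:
j = 12 (j = -3*(-4) = 12)
y(g) = 13*g (y(g) = g + 12*g = 13*g)
y(76)/(1534 - r(b(2, 7))) = (13*76)/(1534 - 1*7) = 988/(1534 - 7) = 988/1527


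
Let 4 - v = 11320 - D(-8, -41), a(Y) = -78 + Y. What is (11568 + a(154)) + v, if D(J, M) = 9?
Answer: 337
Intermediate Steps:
v = -11307 (v = 4 - (11320 - 1*9) = 4 - (11320 - 9) = 4 - 1*11311 = 4 - 11311 = -11307)
(11568 + a(154)) + v = (11568 + (-78 + 154)) - 11307 = (11568 + 76) - 11307 = 11644 - 11307 = 337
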